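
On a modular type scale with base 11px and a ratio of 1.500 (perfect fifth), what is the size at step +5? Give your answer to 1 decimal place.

83.5px

Each step on a modular scale multiplies by the ratio, so the size n steps from the base is base × ratioⁿ.
11.0 × 1.500⁵ = 11.0 × 7.59375 ≈ 83.53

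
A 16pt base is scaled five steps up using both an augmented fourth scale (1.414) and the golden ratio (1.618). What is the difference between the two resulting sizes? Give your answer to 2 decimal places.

Augmented fourth: 16.0 × 1.414⁵ = 90.4413pt
Golden ratio: 16.0 × 1.618⁵ = 177.4241pt
Difference: 177.4241 − 90.4413 = 86.9828pt

86.98pt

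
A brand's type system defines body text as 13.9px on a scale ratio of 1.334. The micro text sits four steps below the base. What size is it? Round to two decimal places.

13.9 ÷ 1.334⁴ = 13.9 ÷ 3.16682 ≈ 4.39

4.39px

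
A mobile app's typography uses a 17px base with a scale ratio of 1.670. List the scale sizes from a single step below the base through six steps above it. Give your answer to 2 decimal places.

10.18px, 17.00px, 28.39px, 47.41px, 79.18px, 132.23px, 220.82px, 368.76px

Step -1: 17.0 ÷ 1.670 = 10.18
Step 0: 17px
Step 1: 17.0 × 1.670 = 28.39
Step 2: 17.0 × 1.670² = 47.41
Step 3: 17.0 × 1.670³ = 79.18
Step 4: 17.0 × 1.670⁴ = 132.23
Step 5: 17.0 × 1.670⁵ = 220.82
Step 6: 17.0 × 1.670⁶ = 368.76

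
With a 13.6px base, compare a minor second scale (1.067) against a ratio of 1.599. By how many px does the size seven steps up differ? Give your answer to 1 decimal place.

342.1px

Minor second: 13.6 × 1.067⁷ = 21.414px
At 1.599: 13.6 × 1.599⁷ = 363.478px
Difference: 363.478 − 21.414 = 342.064px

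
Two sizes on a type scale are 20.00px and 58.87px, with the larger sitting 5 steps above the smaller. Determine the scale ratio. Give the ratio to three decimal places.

r⁵ = 58.87 / 20.00, so r = (58.87/20.00)^(1/5).
r = 2.9435^(1/5) ≈ 1.2410

1.241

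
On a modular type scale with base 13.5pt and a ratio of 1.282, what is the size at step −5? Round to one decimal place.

A modular type scale is a geometric sequence: sizeₙ = base × rⁿ.
13.5 ÷ 1.282⁵ = 13.5 ÷ 3.46290 ≈ 3.90

3.9pt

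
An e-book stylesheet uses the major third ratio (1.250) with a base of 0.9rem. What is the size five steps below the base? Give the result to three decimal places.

0.295rem

Each step on a modular scale multiplies by the ratio, so the size n steps from the base is base × ratioⁿ.
0.9 ÷ 1.250⁵ = 0.9 ÷ 3.05176 ≈ 0.295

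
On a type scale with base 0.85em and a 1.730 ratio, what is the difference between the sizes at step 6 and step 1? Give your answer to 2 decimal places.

Step 1: 0.85 × 1.730 = 1.4705em
Step 6: 0.85 × 1.730⁶ = 22.7874em
Difference: 22.7874 − 1.4705 = 21.3169em

21.32em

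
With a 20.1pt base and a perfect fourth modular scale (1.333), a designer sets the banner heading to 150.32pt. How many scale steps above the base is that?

1.333ⁿ = 150.32 / 20.1 = 7.4786
n = ln(7.4786) / ln(1.333) = 2.0120 / 0.2874 ≈ 7.00

7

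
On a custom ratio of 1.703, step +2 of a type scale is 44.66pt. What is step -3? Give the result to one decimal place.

3.1pt

Moving from step +2 to step -3 is 5 steps down, so divide by r⁵.
44.66 ÷ 1.703⁵ = 44.66 ÷ 14.32429 ≈ 3.118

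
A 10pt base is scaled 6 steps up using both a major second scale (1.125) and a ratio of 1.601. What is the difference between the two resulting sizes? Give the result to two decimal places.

148.13pt

Major second: 10.0 × 1.125⁶ = 20.2729pt
At 1.601: 10.0 × 1.601⁶ = 168.4023pt
Difference: 168.4023 − 20.2729 = 148.1294pt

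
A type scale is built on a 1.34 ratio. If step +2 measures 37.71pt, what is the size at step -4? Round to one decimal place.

6.5pt

The gap is -4 − (2) = -6 steps, so the factor is 1.34^-6.
37.71 ÷ 1.34⁶ = 37.71 ÷ 5.78934 ≈ 6.514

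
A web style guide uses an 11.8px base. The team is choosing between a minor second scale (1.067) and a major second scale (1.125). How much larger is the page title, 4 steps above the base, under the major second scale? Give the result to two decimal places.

Minor second: 11.8 × 1.067⁴ = 15.2947px
Major second: 11.8 × 1.125⁴ = 18.9013px
Difference: 18.9013 − 15.2947 = 3.6066px

3.61px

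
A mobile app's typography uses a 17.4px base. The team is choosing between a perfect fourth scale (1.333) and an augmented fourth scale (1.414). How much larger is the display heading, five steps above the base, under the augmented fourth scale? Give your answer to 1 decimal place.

25.1px

Perfect fourth: 17.4 × 1.333⁵ = 73.232px
Augmented fourth: 17.4 × 1.414⁵ = 98.355px
Difference: 98.355 − 73.232 = 25.123px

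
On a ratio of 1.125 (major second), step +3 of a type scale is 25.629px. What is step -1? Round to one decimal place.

The gap is -1 − (3) = -4 steps, so the factor is 1.125^-4.
25.629 ÷ 1.125⁴ = 25.629 ÷ 1.60181 ≈ 16.000

16.0px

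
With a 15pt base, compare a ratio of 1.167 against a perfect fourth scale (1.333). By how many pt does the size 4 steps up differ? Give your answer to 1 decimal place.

19.5pt

At 1.167: 15.0 × 1.167⁴ = 27.821pt
Perfect fourth: 15.0 × 1.333⁴ = 47.360pt
Difference: 47.360 − 27.821 = 19.539pt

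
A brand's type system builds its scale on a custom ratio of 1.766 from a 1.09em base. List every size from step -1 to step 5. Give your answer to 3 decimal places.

Step -1: 1.09 ÷ 1.766 = 0.617
Step 0: 1.09em
Step 1: 1.09 × 1.766 = 1.925
Step 2: 1.09 × 1.766² = 3.399
Step 3: 1.09 × 1.766³ = 6.003
Step 4: 1.09 × 1.766⁴ = 10.602
Step 5: 1.09 × 1.766⁵ = 18.723

0.617em, 1.090em, 1.925em, 3.399em, 6.003em, 10.602em, 18.723em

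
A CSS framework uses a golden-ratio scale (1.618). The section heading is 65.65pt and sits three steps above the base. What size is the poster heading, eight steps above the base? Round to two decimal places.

727.99pt

The gap is 8 − (3) = 5 steps, so the factor is 1.618^5.
65.65 × 1.618⁵ = 65.65 × 11.08901 ≈ 727.993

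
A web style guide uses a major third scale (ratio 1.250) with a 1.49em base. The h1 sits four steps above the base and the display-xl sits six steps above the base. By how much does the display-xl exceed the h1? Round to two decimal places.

Step 4: 1.49 × 1.250⁴ = 3.6377em
Step 6: 1.49 × 1.250⁶ = 5.6839em
Difference: 5.6839 − 3.6377 = 2.0462em

2.05em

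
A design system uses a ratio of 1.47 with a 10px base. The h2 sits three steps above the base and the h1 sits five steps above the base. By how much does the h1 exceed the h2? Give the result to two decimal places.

Step 3: 10.0 × 1.47³ = 31.7652px
Step 5: 10.0 × 1.47⁵ = 68.6415px
Difference: 68.6415 − 31.7652 = 36.8763px

36.88px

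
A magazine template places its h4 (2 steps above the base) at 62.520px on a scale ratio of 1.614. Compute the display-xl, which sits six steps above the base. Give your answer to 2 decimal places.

424.26px

62.520 × 1.614⁴ = 62.520 × 6.78600 ≈ 424.261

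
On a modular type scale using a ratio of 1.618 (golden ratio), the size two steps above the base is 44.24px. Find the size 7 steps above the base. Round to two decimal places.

490.58px

Moving from step +2 to step +7 is 5 steps up, so multiply by r⁵.
44.24 × 1.618⁵ = 44.24 × 11.08901 ≈ 490.578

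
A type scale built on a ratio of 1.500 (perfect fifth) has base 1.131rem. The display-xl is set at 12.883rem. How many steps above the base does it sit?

6

1.500ⁿ = 12.883 / 1.131 = 11.3908
n = ln(11.3908) / ln(1.500) = 2.4328 / 0.4055 ≈ 6.00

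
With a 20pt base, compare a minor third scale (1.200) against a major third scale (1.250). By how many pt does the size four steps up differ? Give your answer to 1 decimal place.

Minor third: 20.0 × 1.200⁴ = 41.472pt
Major third: 20.0 × 1.250⁴ = 48.828pt
Difference: 48.828 − 41.472 = 7.356pt

7.4pt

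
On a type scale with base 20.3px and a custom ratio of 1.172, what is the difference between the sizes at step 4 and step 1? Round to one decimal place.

14.5px

Step 1: 20.3 × 1.172 = 23.792px
Step 4: 20.3 × 1.172⁴ = 38.301px
Difference: 38.301 − 23.792 = 14.509px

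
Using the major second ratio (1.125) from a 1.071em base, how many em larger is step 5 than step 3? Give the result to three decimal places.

Step 3: 1.071 × 1.125³ = 1.52492em
Step 5: 1.071 × 1.125⁵ = 1.92998em
Difference: 1.92998 − 1.52492 = 0.40506em

0.405em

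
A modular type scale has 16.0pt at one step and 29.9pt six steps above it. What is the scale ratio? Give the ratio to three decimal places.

r⁶ = 29.9 / 16.0, so r = (29.9/16.0)^(1/6).
r = 1.8687^(1/6) ≈ 1.1098

1.110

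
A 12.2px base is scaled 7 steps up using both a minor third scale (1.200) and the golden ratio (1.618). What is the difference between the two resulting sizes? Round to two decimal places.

310.45px

Minor third: 12.2 × 1.200⁷ = 43.7148px
Golden ratio: 12.2 × 1.618⁷ = 354.1681px
Difference: 354.1681 − 43.7148 = 310.4533px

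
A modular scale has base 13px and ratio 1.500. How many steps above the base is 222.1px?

1.500ⁿ = 222.1 / 13 = 17.0846
n = ln(17.0846) / ln(1.500) = 2.8382 / 0.4055 ≈ 7.00

7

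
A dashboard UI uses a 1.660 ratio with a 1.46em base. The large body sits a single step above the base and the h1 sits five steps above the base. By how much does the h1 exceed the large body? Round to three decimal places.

Step 1: 1.46 × 1.660 = 2.42360em
Step 5: 1.46 × 1.660⁵ = 18.40320em
Difference: 18.40320 − 2.42360 = 15.97960em

15.980em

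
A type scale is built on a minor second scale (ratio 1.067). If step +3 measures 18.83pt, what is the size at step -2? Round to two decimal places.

13.62pt

Moving from step +3 to step -2 is 5 steps down, so divide by r⁵.
18.83 ÷ 1.067⁵ = 18.83 ÷ 1.38300 ≈ 13.615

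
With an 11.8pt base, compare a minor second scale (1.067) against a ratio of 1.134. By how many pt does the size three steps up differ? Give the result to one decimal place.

2.9pt

Minor second: 11.8 × 1.067³ = 14.334pt
At 1.134: 11.8 × 1.134³ = 17.208pt
Difference: 17.208 − 14.334 = 2.874pt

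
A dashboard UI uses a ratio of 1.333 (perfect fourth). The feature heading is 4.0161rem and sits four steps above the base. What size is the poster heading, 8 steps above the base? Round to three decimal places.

Moving from step +4 to step +8 is 4 steps up, so multiply by r⁴.
4.0161 × 1.333⁴ = 4.0161 × 3.15733 ≈ 12.680

12.680rem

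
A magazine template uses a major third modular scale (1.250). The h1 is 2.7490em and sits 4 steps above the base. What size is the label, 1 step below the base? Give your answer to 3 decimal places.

0.901em

Moving from step +4 to step -1 is 5 steps down, so divide by r⁵.
2.7490 ÷ 1.250⁵ = 2.7490 ÷ 3.05176 ≈ 0.901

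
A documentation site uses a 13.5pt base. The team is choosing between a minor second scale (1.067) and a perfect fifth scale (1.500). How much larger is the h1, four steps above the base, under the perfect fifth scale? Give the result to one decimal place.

Minor second: 13.5 × 1.067⁴ = 17.498pt
Perfect fifth: 13.5 × 1.500⁴ = 68.344pt
Difference: 68.344 − 17.498 = 50.846pt

50.8pt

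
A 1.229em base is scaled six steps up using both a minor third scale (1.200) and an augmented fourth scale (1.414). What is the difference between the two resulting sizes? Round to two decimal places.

Minor third: 1.229 × 1.200⁶ = 3.6698em
Augmented fourth: 1.229 × 1.414⁶ = 9.8231em
Difference: 9.8231 − 3.6698 = 6.1533em

6.15em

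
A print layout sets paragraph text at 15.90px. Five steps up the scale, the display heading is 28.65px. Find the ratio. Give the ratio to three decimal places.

The ratio satisfies 15.90 × r⁵ = 28.65, so r = (28.65 / 15.90)^(1/5).
r = 1.8019^(1/5) ≈ 1.1250

1.125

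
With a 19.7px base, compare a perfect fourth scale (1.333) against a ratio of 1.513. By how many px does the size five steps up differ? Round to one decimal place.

73.3px

Perfect fourth: 19.7 × 1.333⁵ = 82.912px
At 1.513: 19.7 × 1.513⁵ = 156.193px
Difference: 156.193 − 82.912 = 73.281px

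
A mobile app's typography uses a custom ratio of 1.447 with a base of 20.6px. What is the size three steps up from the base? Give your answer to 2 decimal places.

20.6 × 1.447³ = 20.6 × 3.02974 ≈ 62.41

62.41px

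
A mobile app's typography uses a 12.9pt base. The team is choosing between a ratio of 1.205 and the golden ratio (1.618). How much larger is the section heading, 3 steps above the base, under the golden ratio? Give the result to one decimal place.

32.1pt

At 1.205: 12.9 × 1.205³ = 22.571pt
Golden ratio: 12.9 × 1.618³ = 54.642pt
Difference: 54.642 − 22.571 = 32.071pt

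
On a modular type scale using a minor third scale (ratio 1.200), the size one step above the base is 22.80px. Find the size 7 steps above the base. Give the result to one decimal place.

68.1px

Moving from step +1 to step +7 is 6 steps up, so multiply by r⁶.
22.80 × 1.200⁶ = 22.80 × 2.98598 ≈ 68.080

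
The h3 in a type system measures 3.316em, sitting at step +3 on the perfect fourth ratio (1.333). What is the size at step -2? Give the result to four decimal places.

0.7879em

The gap is -2 − (3) = -5 steps, so the factor is 1.333^-5.
3.316 ÷ 1.333⁵ = 3.316 ÷ 4.20873 ≈ 0.7879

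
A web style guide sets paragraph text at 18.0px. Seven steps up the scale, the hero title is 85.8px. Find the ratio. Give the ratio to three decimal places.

r⁷ = 85.8 / 18.0, so r = (85.8/18.0)^(1/7).
r = 4.7667^(1/7) ≈ 1.2499

1.250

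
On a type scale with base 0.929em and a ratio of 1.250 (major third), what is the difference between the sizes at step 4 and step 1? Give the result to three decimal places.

1.107em

Step 1: 0.929 × 1.250 = 1.16125em
Step 4: 0.929 × 1.250⁴ = 2.26807em
Difference: 2.26807 − 1.16125 = 1.10682em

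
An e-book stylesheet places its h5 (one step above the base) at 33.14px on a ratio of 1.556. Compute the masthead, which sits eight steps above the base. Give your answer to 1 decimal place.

731.8px

Moving from step +1 to step +8 is 7 steps up, so multiply by r⁷.
33.14 × 1.556⁷ = 33.14 × 22.08346 ≈ 731.846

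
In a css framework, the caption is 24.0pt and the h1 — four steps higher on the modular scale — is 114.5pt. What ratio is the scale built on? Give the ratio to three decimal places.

1.478

The ratio satisfies 24.0 × r⁴ = 114.5, so r = (114.5 / 24.0)^(1/4).
r = 4.7708^(1/4) ≈ 1.4779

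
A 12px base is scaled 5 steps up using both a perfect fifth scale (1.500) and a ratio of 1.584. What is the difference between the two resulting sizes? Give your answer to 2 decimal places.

28.54px

Perfect fifth: 12.0 × 1.500⁵ = 91.1250px
At 1.584: 12.0 × 1.584⁵ = 119.6622px
Difference: 119.6622 − 91.1250 = 28.5372px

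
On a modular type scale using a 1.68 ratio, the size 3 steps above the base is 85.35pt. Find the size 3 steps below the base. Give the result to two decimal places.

Moving from step +3 to step -3 is 6 steps down, so divide by r⁶.
85.35 ÷ 1.68⁶ = 85.35 ÷ 22.48307 ≈ 3.796

3.80pt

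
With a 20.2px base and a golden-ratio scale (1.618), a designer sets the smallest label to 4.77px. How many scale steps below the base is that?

3

1.618ⁿ = 20.2 / 4.77 = 4.2348
n = ln(4.2348) / ln(1.618) = 1.4433 / 0.4812 ≈ 3.00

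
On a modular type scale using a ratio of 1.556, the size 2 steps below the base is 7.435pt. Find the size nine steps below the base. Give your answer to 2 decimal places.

0.34pt

Moving from step -2 to step -9 is 7 steps down, so divide by r⁷.
7.435 ÷ 1.556⁷ = 7.435 ÷ 22.08346 ≈ 0.337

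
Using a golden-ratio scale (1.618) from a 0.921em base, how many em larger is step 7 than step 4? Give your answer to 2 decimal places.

20.42em

Step 4: 0.921 × 1.618⁴ = 6.3121em
Step 7: 0.921 × 1.618⁷ = 26.7368em
Difference: 26.7368 − 6.3121 = 20.4247em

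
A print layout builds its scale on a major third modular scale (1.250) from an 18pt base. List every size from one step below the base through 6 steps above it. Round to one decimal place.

Step -1: 18.0 ÷ 1.250 = 14.4
Step 0: 18pt
Step 1: 18.0 × 1.250 = 22.5
Step 2: 18.0 × 1.250² = 28.1
Step 3: 18.0 × 1.250³ = 35.2
Step 4: 18.0 × 1.250⁴ = 43.9
Step 5: 18.0 × 1.250⁵ = 54.9
Step 6: 18.0 × 1.250⁶ = 68.7

14.4pt, 18.0pt, 22.5pt, 28.1pt, 35.2pt, 43.9pt, 54.9pt, 68.7pt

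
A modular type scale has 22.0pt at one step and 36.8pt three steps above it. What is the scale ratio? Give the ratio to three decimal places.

r³ = 36.8 / 22.0, so r = (36.8/22.0)^(1/3).
r = 1.6727^(1/3) ≈ 1.1871

1.187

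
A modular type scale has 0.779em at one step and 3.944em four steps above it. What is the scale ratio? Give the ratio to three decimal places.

r⁴ = 3.944 / 0.779, so r = (3.944/0.779)^(1/4).
r = 5.0629^(1/4) ≈ 1.5000

1.500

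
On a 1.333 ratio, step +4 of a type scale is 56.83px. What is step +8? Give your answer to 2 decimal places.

179.43px

The gap is 8 − (4) = 4 steps, so the factor is 1.333^4.
56.83 × 1.333⁴ = 56.83 × 3.15733 ≈ 179.431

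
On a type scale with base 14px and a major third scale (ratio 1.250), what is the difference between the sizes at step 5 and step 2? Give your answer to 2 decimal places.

Step 2: 14.0 × 1.250² = 21.8750px
Step 5: 14.0 × 1.250⁵ = 42.7246px
Difference: 42.7246 − 21.8750 = 20.8496px

20.85px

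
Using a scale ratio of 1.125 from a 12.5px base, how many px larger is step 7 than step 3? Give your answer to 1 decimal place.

10.7px

Step 3: 12.5 × 1.125³ = 17.798px
Step 7: 12.5 × 1.125⁷ = 28.509px
Difference: 28.509 − 17.798 = 10.711px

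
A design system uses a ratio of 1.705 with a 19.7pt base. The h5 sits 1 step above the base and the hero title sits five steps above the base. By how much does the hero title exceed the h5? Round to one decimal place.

250.3pt

Step 1: 19.7 × 1.705 = 33.589pt
Step 5: 19.7 × 1.705⁵ = 283.850pt
Difference: 283.850 − 33.589 = 250.261pt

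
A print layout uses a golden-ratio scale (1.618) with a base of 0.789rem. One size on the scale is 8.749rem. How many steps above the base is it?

5

1.618ⁿ = 8.749 / 0.789 = 11.0887
n = ln(11.0887) / ln(1.618) = 2.4059 / 0.4812 ≈ 5.00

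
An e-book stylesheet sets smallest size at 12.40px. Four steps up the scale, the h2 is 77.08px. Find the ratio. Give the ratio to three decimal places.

1.579

The ratio satisfies 12.40 × r⁴ = 77.08, so r = (77.08 / 12.40)^(1/4).
r = 6.2161^(1/4) ≈ 1.5790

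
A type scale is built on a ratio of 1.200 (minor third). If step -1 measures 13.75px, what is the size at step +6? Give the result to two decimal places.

13.75 × 1.200⁷ = 13.75 × 3.58318 ≈ 49.269

49.27px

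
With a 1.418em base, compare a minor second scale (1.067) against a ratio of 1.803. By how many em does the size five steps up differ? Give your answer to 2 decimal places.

25.06em

Minor second: 1.418 × 1.067⁵ = 1.9611em
At 1.803: 1.418 × 1.803⁵ = 27.0181em
Difference: 27.0181 − 1.9611 = 25.0570em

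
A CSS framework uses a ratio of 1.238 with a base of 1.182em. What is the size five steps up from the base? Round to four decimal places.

Every step multiplies by the scale ratio.
1.182 × 1.238⁵ = 1.182 × 2.90806 ≈ 3.4373

3.4373em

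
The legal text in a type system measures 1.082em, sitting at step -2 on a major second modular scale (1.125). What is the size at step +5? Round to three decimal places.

2.468em

1.082 × 1.125⁷ = 1.082 × 2.28070 ≈ 2.468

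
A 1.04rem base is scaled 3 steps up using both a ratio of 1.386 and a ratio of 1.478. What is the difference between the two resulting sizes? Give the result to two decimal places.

At 1.386: 1.04 × 1.386³ = 2.7690rem
At 1.478: 1.04 × 1.478³ = 3.3578rem
Difference: 3.3578 − 2.7690 = 0.5888rem

0.59rem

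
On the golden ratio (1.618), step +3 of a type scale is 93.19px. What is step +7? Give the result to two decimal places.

Moving from step +3 to step +7 is 4 steps up, so multiply by r⁴.
93.19 × 1.618⁴ = 93.19 × 6.85353 ≈ 638.680

638.68px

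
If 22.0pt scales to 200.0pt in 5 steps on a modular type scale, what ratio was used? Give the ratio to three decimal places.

1.555

r⁵ = 200.0 / 22.0, so r = (200.0/22.0)^(1/5).
r = 9.0909^(1/5) ≈ 1.5550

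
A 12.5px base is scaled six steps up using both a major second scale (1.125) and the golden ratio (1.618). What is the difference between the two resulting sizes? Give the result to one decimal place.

Major second: 12.5 × 1.125⁶ = 25.341px
Golden ratio: 12.5 × 1.618⁶ = 224.275px
Difference: 224.275 − 25.341 = 198.934px

198.9px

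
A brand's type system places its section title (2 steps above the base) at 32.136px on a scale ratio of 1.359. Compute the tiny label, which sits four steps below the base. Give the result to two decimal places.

5.10px

Moving from step +2 to step -4 is 6 steps down, so divide by r⁶.
32.136 ÷ 1.359⁶ = 32.136 ÷ 6.29965 ≈ 5.101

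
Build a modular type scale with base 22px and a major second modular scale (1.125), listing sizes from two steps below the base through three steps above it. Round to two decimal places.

Step -2: 22.0 ÷ 1.125² = 17.38
Step -1: 22.0 ÷ 1.125 = 19.56
Step 0: 22px
Step 1: 22.0 × 1.125 = 24.75
Step 2: 22.0 × 1.125² = 27.84
Step 3: 22.0 × 1.125³ = 31.32

17.38px, 19.56px, 22.00px, 24.75px, 27.84px, 31.32px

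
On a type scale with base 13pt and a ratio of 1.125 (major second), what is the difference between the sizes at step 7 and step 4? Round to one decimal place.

Step 4: 13.0 × 1.125⁴ = 20.823pt
Step 7: 13.0 × 1.125⁷ = 29.649pt
Difference: 29.649 − 20.823 = 8.826pt

8.8pt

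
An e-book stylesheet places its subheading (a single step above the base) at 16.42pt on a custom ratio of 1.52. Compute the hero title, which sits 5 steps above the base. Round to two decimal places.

Moving from step +1 to step +5 is 4 steps up, so multiply by r⁴.
16.42 × 1.52⁴ = 16.42 × 5.33795 ≈ 87.649

87.65pt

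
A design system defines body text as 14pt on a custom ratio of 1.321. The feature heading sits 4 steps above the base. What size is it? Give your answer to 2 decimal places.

42.63pt

14.0 × 1.321⁴ = 14.0 × 3.04517 ≈ 42.63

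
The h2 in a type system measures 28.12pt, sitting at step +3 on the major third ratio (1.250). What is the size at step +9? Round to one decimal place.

107.3pt

28.12 × 1.250⁶ = 28.12 × 3.81470 ≈ 107.269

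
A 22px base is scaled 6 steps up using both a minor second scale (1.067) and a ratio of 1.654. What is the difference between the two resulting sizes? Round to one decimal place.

418.0px

Minor second: 22.0 × 1.067⁶ = 32.465px
At 1.654: 22.0 × 1.654⁶ = 450.439px
Difference: 450.439 − 32.465 = 417.974px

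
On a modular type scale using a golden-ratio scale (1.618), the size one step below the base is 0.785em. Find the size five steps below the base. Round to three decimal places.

Moving from step -1 to step -5 is 4 steps down, so divide by r⁴.
0.785 ÷ 1.618⁴ = 0.785 ÷ 6.85353 ≈ 0.115

0.115em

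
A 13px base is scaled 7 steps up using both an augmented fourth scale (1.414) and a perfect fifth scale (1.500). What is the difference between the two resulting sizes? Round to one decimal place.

75.2px

Augmented fourth: 13.0 × 1.414⁷ = 146.923px
Perfect fifth: 13.0 × 1.500⁷ = 222.117px
Difference: 222.117 − 146.923 = 75.194px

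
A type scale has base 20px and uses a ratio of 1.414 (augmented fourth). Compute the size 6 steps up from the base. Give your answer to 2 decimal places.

159.86px

A modular type scale is a geometric sequence: sizeₙ = base × rⁿ.
20.0 × 1.414⁶ = 20.0 × 7.99275 ≈ 159.86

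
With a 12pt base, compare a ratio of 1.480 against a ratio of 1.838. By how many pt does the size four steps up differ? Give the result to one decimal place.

At 1.480: 12.0 × 1.480⁴ = 57.574pt
At 1.838: 12.0 × 1.838⁴ = 136.950pt
Difference: 136.950 − 57.574 = 79.376pt

79.4pt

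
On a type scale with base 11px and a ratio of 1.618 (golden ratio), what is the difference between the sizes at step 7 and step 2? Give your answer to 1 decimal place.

Step 2: 11.0 × 1.618² = 28.797px
Step 7: 11.0 × 1.618⁷ = 319.332px
Difference: 319.332 − 28.797 = 290.535px

290.5px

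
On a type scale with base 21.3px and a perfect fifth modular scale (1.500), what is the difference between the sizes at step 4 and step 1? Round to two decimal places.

Step 1: 21.3 × 1.500 = 31.9500px
Step 4: 21.3 × 1.500⁴ = 107.8312px
Difference: 107.8312 − 31.9500 = 75.8812px

75.88px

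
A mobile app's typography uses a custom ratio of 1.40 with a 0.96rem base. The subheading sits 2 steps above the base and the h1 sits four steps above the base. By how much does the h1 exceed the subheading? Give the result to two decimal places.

Step 2: 0.96 × 1.40² = 1.8816rem
Step 4: 0.96 × 1.40⁴ = 3.6879rem
Difference: 3.6879 − 1.8816 = 1.8063rem

1.81rem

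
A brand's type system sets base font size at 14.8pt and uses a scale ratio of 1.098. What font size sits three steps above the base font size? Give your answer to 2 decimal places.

19.59pt

Each step on a modular scale multiplies by the ratio, so the size n steps from the base is base × ratioⁿ.
14.8 × 1.098³ = 14.8 × 1.32375 ≈ 19.59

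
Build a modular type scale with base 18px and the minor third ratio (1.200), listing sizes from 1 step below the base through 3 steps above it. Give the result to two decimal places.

Step -1: 18.0 ÷ 1.200 = 15.00
Step 0: 18px
Step 1: 18.0 × 1.200 = 21.60
Step 2: 18.0 × 1.200² = 25.92
Step 3: 18.0 × 1.200³ = 31.10

15.00px, 18.00px, 21.60px, 25.92px, 31.10px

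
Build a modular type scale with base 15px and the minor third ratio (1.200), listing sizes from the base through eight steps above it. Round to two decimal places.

15.00px, 18.00px, 21.60px, 25.92px, 31.10px, 37.32px, 44.79px, 53.75px, 64.50px

Step 0: 15px
Step 1: 15.0 × 1.200 = 18.00
Step 2: 15.0 × 1.200² = 21.60
Step 3: 15.0 × 1.200³ = 25.92
Step 4: 15.0 × 1.200⁴ = 31.10
Step 5: 15.0 × 1.200⁵ = 37.32
Step 6: 15.0 × 1.200⁶ = 44.79
Step 7: 15.0 × 1.200⁷ = 53.75
Step 8: 15.0 × 1.200⁸ = 64.50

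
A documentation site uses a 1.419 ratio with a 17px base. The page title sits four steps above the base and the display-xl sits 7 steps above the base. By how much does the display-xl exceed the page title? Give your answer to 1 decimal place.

128.0px

Step 4: 17.0 × 1.419⁴ = 68.925px
Step 7: 17.0 × 1.419⁷ = 196.936px
Difference: 196.936 − 68.925 = 128.011px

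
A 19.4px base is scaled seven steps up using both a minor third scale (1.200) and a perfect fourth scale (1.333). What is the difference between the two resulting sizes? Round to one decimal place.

75.6px

Minor third: 19.4 × 1.200⁷ = 69.514px
Perfect fourth: 19.4 × 1.333⁷ = 145.082px
Difference: 145.082 − 69.514 = 75.568px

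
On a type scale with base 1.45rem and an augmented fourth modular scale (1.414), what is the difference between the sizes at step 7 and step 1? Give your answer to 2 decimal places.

14.34rem

Step 1: 1.45 × 1.414 = 2.0503rem
Step 7: 1.45 × 1.414⁷ = 16.3875rem
Difference: 16.3875 − 2.0503 = 14.3372rem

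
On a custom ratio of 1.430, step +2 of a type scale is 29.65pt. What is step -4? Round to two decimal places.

3.47pt

29.65 ÷ 1.430⁶ = 29.65 ÷ 8.55099 ≈ 3.467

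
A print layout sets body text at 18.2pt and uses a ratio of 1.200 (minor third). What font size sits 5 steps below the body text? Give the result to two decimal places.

7.31pt

A modular type scale is a geometric sequence: sizeₙ = base × rⁿ.
18.2 ÷ 1.200⁵ = 18.2 ÷ 2.48832 ≈ 7.31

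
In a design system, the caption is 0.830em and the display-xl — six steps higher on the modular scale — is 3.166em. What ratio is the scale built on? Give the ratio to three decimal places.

1.250

r⁶ = 3.166 / 0.830, so r = (3.166/0.830)^(1/6).
r = 3.8145^(1/6) ≈ 1.2500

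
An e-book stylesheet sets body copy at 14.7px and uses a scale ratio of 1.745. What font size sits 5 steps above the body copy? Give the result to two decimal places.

237.85px

14.7 × 1.745⁵ = 14.7 × 16.17995 ≈ 237.85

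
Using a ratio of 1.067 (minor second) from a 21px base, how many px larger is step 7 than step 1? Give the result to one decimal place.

10.7px

Step 1: 21.0 × 1.067 = 22.407px
Step 7: 21.0 × 1.067⁷ = 33.065px
Difference: 33.065 − 22.407 = 10.658px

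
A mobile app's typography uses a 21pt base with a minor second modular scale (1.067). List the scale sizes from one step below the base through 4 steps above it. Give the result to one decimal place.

19.7pt, 21.0pt, 22.4pt, 23.9pt, 25.5pt, 27.2pt

Step -1: 21.0 ÷ 1.067 = 19.7
Step 0: 21pt
Step 1: 21.0 × 1.067 = 22.4
Step 2: 21.0 × 1.067² = 23.9
Step 3: 21.0 × 1.067³ = 25.5
Step 4: 21.0 × 1.067⁴ = 27.2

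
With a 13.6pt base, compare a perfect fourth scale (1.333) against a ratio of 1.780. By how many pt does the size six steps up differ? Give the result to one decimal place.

Perfect fourth: 13.6 × 1.333⁶ = 76.299pt
At 1.780: 13.6 × 1.780⁶ = 432.573pt
Difference: 432.573 − 76.299 = 356.274pt

356.3pt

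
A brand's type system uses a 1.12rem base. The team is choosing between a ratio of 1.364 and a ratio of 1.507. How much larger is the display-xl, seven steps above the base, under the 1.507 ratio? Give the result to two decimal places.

9.93rem

At 1.364: 1.12 × 1.364⁷ = 9.8383rem
At 1.507: 1.12 × 1.507⁷ = 19.7702rem
Difference: 19.7702 − 9.8383 = 9.9319rem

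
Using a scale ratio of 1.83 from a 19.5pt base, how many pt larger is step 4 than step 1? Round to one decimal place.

Step 1: 19.5 × 1.83 = 35.685pt
Step 4: 19.5 × 1.83⁴ = 218.695pt
Difference: 218.695 − 35.685 = 183.010pt

183.0pt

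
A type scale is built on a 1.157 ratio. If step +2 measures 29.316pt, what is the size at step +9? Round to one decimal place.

81.4pt

29.316 × 1.157⁷ = 29.316 × 2.77545 ≈ 81.365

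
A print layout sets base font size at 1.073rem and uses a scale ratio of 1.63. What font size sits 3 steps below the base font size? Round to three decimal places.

1.073 ÷ 1.63³ = 1.073 ÷ 4.33075 ≈ 0.248

0.248rem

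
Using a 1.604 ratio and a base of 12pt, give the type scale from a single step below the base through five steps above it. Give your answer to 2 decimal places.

7.48pt, 12.00pt, 19.25pt, 30.87pt, 49.52pt, 79.43pt, 127.41pt

Step -1: 12.0 ÷ 1.604 = 7.48
Step 0: 12pt
Step 1: 12.0 × 1.604 = 19.25
Step 2: 12.0 × 1.604² = 30.87
Step 3: 12.0 × 1.604³ = 49.52
Step 4: 12.0 × 1.604⁴ = 79.43
Step 5: 12.0 × 1.604⁵ = 127.41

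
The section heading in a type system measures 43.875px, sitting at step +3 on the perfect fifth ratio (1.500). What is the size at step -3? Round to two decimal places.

Moving from step +3 to step -3 is 6 steps down, so divide by r⁶.
43.875 ÷ 1.500⁶ = 43.875 ÷ 11.39062 ≈ 3.852

3.85px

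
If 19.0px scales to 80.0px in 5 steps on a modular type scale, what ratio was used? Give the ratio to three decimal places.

The ratio satisfies 19.0 × r⁵ = 80.0, so r = (80.0 / 19.0)^(1/5).
r = 4.2105^(1/5) ≈ 1.3331

1.333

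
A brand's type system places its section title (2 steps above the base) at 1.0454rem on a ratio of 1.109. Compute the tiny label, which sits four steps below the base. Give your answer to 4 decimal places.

0.5619rem

Moving from step +2 to step -4 is 6 steps down, so divide by r⁶.
1.0454 ÷ 1.109⁶ = 1.0454 ÷ 1.86033 ≈ 0.5619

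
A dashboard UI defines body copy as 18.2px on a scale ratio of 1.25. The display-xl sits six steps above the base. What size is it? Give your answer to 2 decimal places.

18.2 × 1.25⁶ = 18.2 × 3.81470 ≈ 69.43

69.43px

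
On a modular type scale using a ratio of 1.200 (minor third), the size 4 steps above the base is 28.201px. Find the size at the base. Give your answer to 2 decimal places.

13.60px

The gap is 0 − (4) = -4 steps, so the factor is 1.200^-4.
28.201 ÷ 1.200⁴ = 28.201 ÷ 2.07360 ≈ 13.600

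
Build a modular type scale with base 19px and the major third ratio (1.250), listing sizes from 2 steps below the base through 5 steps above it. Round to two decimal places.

Step -2: 19.0 ÷ 1.250² = 12.16
Step -1: 19.0 ÷ 1.250 = 15.20
Step 0: 19px
Step 1: 19.0 × 1.250 = 23.75
Step 2: 19.0 × 1.250² = 29.69
Step 3: 19.0 × 1.250³ = 37.11
Step 4: 19.0 × 1.250⁴ = 46.39
Step 5: 19.0 × 1.250⁵ = 57.98

12.16px, 15.20px, 19.00px, 23.75px, 29.69px, 37.11px, 46.39px, 57.98px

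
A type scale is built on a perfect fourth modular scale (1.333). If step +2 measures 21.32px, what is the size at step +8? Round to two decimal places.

119.61px

Moving from step +2 to step +8 is 6 steps up, so multiply by r⁶.
21.32 × 1.333⁶ = 21.32 × 5.61023 ≈ 119.610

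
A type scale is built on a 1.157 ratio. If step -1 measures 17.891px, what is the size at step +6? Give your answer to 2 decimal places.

17.891 × 1.157⁷ = 17.891 × 2.77545 ≈ 49.656

49.66px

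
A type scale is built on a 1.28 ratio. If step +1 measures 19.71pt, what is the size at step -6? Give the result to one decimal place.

3.5pt

The gap is -6 − (1) = -7 steps, so the factor is 1.28^-7.
19.71 ÷ 1.28⁷ = 19.71 ÷ 5.62950 ≈ 3.501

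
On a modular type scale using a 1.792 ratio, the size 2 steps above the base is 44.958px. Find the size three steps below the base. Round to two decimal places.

2.43px

44.958 ÷ 1.792⁵ = 44.958 ÷ 18.47949 ≈ 2.433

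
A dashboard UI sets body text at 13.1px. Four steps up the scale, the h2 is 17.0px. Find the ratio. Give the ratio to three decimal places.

The ratio satisfies 13.1 × r⁴ = 17.0, so r = (17.0 / 13.1)^(1/4).
r = 1.2977^(1/4) ≈ 1.0673

1.067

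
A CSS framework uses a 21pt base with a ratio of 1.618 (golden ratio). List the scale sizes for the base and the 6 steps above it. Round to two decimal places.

Step 0: 21pt
Step 1: 21.0 × 1.618 = 33.98
Step 2: 21.0 × 1.618² = 54.98
Step 3: 21.0 × 1.618³ = 88.95
Step 4: 21.0 × 1.618⁴ = 143.92
Step 5: 21.0 × 1.618⁵ = 232.87
Step 6: 21.0 × 1.618⁶ = 376.78

21.00pt, 33.98pt, 54.98pt, 88.95pt, 143.92pt, 232.87pt, 376.78pt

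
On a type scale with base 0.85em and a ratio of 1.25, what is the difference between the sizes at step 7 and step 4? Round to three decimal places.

Step 4: 0.85 × 1.25⁴ = 2.07520em
Step 7: 0.85 × 1.25⁷ = 4.05312em
Difference: 4.05312 − 2.07520 = 1.97792em

1.978em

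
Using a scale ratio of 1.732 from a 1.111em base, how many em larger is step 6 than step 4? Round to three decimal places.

Step 4: 1.111 × 1.732⁴ = 9.99783em
Step 6: 1.111 × 1.732⁶ = 29.99172em
Difference: 29.99172 − 9.99783 = 19.99389em

19.994em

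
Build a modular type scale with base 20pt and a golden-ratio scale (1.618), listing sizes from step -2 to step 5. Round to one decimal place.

Step -2: 20.0 ÷ 1.618² = 7.6
Step -1: 20.0 ÷ 1.618 = 12.4
Step 0: 20pt
Step 1: 20.0 × 1.618 = 32.4
Step 2: 20.0 × 1.618² = 52.4
Step 3: 20.0 × 1.618³ = 84.7
Step 4: 20.0 × 1.618⁴ = 137.1
Step 5: 20.0 × 1.618⁵ = 221.8

7.6pt, 12.4pt, 20.0pt, 32.4pt, 52.4pt, 84.7pt, 137.1pt, 221.8pt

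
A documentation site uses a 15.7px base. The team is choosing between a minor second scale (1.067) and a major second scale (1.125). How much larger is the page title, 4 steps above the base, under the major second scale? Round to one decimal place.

Minor second: 15.7 × 1.067⁴ = 20.350px
Major second: 15.7 × 1.125⁴ = 25.148px
Difference: 25.148 − 20.350 = 4.798px

4.8px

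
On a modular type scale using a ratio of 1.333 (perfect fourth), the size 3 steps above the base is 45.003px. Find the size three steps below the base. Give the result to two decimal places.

8.02px

Moving from step +3 to step -3 is 6 steps down, so divide by r⁶.
45.003 ÷ 1.333⁶ = 45.003 ÷ 5.61023 ≈ 8.022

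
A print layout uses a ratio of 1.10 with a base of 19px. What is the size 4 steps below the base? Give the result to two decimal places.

A modular type scale is a geometric sequence: sizeₙ = base × rⁿ.
19.0 ÷ 1.10⁴ = 19.0 ÷ 1.46410 ≈ 12.98

12.98px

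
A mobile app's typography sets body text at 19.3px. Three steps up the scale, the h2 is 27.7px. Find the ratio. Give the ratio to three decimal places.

r³ = 27.7 / 19.3, so r = (27.7/19.3)^(1/3).
r = 1.4352^(1/3) ≈ 1.1280

1.128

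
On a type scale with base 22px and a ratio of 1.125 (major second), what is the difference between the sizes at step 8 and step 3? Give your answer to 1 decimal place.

Step 3: 22.0 × 1.125³ = 31.324px
Step 8: 22.0 × 1.125⁸ = 56.447px
Difference: 56.447 − 31.324 = 25.123px

25.1px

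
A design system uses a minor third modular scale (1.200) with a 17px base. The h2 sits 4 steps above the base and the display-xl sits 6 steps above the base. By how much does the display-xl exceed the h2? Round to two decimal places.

15.51px

Step 4: 17.0 × 1.200⁴ = 35.2512px
Step 6: 17.0 × 1.200⁶ = 50.7617px
Difference: 50.7617 − 35.2512 = 15.5105px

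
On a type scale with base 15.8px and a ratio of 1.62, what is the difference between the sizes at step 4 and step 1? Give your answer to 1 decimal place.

Step 1: 15.8 × 1.62 = 25.596px
Step 4: 15.8 × 1.62⁴ = 108.822px
Difference: 108.822 − 25.596 = 83.226px

83.2px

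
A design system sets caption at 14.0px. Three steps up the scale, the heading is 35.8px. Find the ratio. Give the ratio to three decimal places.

1.367

r³ = 35.8 / 14.0, so r = (35.8/14.0)^(1/3).
r = 2.5571^(1/3) ≈ 1.3675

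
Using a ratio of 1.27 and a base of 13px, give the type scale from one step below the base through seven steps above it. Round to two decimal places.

Step -1: 13.0 ÷ 1.27 = 10.24
Step 0: 13px
Step 1: 13.0 × 1.27 = 16.51
Step 2: 13.0 × 1.27² = 20.97
Step 3: 13.0 × 1.27³ = 26.63
Step 4: 13.0 × 1.27⁴ = 33.82
Step 5: 13.0 × 1.27⁵ = 42.95
Step 6: 13.0 × 1.27⁶ = 54.55
Step 7: 13.0 × 1.27⁷ = 69.27

10.24px, 13.00px, 16.51px, 20.97px, 26.63px, 33.82px, 42.95px, 54.55px, 69.27px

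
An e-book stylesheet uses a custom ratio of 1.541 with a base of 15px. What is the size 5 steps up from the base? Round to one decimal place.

130.3px

A modular type scale is a geometric sequence: sizeₙ = base × rⁿ.
15.0 × 1.541⁵ = 15.0 × 8.68987 ≈ 130.35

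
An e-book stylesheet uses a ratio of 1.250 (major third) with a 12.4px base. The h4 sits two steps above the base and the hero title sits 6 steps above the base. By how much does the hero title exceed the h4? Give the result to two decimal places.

27.93px

Step 2: 12.4 × 1.250² = 19.3750px
Step 6: 12.4 × 1.250⁶ = 47.3022px
Difference: 47.3022 − 19.3750 = 27.9272px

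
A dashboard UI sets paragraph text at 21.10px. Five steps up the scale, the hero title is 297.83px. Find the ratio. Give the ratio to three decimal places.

1.698

The ratio satisfies 21.10 × r⁵ = 297.83, so r = (297.83 / 21.10)^(1/5).
r = 14.1152^(1/5) ≈ 1.6980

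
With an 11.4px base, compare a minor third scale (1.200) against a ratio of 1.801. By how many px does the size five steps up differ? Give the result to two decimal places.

Minor third: 11.4 × 1.200⁵ = 28.3668px
At 1.801: 11.4 × 1.801⁵ = 216.0098px
Difference: 216.0098 − 28.3668 = 187.6430px

187.64px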